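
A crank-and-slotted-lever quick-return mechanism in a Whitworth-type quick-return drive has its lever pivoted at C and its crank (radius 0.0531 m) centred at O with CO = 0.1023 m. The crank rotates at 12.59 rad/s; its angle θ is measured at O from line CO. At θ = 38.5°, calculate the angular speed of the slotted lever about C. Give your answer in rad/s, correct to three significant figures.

ω = 12.59 rad/s
Crank pin A relative to C: A = (d + r cosθ, r sinθ); lever angle φ = atan2(r sinθ, d + r cosθ).
Differentiating tanφ: φ̇ = rω(d cosθ + r)/(d² + r² + 2dr cosθ).
d² + r² + 2dr cosθ = |CA|² = 0.0217874 m²;  d cosθ + r = +0.13316 m.
|ω_lever| = |0.0531·12.59·+0.13316| / 0.0217874 = 4.0859 rad/s.

4.09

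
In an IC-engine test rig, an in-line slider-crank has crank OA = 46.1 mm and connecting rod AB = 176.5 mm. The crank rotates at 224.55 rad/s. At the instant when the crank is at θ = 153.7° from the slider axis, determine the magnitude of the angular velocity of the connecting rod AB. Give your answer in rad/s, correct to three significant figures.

52.9

ω = 224.6 rad/s
The rod makes angle φ with the slider axis where L sinφ = r sinθ; differentiating, L cosφ·φ̇ = r ω cosθ.
L cosφ = √(L² − r² sin²θ) = 0.17531 m.
|ω_rod| = r ω |cosθ| / √(L² − r² sin²θ) = 0.0461·224.6·0.89649/0.17531 = 52.935 rad/s.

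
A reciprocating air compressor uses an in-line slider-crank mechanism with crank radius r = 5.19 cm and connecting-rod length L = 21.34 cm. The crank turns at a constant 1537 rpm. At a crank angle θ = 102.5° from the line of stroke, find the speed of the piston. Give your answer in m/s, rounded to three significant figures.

7.71

ω = 2π·1537/60 = 161 rad/s
For an in-line slider-crank, x = r cosθ + √(L² − r² sin²θ), so v = −rω sinθ·[1 + r cosθ/√(L² − r² sin²θ)].
With r = 0.0519 m, L = 0.2134 m, θ = 102.5°: √(L² − r² sin²θ) = 0.2073 m.
v = −0.0519·161·0.97630·[1 + 0.0519·-0.21644/0.2073] = -7.7136 m/s.
|v| = 7.7136 m/s.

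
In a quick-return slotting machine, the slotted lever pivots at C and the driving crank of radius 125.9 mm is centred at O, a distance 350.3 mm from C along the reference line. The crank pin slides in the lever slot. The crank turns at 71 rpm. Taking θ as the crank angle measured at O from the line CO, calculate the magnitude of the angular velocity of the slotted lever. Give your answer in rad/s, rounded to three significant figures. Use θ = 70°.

1.36

ω = 7.435 rad/s (from 71 rpm).
Crank pin A relative to C: A = (d + r cosθ, r sinθ); lever angle φ = atan2(r sinθ, d + r cosθ).
Differentiating tanφ: φ̇ = rω(d cosθ + r)/(d² + r² + 2dr cosθ).
d² + r² + 2dr cosθ = |CA|² = 0.168729 m²;  d cosθ + r = +0.24571 m.
|ω_lever| = |0.1259·7.435·+0.24571| / 0.168729 = 1.3632 rad/s.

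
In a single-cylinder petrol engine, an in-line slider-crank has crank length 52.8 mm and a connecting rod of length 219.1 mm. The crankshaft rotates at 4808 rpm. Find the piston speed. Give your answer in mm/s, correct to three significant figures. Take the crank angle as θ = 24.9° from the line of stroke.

13700

ω = 2π·4808/60 = 503.5 rad/s
For an in-line slider-crank, x = r cosθ + √(L² − r² sin²θ), so v = −rω sinθ·[1 + r cosθ/√(L² − r² sin²θ)].
With r = 0.0528 m, L = 0.2191 m, θ = 24.9°: √(L² − r² sin²θ) = 0.21797 m.
v = −0.0528·503.5·0.42104·[1 + 0.0528·0.90704/0.21797] = -13.652 m/s.
|v| = 13.652 m/s = 13652 mm/s.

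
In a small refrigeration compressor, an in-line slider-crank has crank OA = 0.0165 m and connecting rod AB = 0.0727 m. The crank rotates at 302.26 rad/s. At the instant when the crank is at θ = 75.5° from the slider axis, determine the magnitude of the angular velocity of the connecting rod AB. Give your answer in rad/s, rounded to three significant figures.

ω = 302.3 rad/s
The rod makes angle φ with the slider axis where L sinφ = r sinθ; differentiating, L cosφ·φ̇ = r ω cosθ.
L cosφ = √(L² − r² sin²θ) = 0.070923 m.
|ω_rod| = r ω |cosθ| / √(L² − r² sin²θ) = 0.0165·302.3·0.25038/0.070923 = 17.607 rad/s.

17.6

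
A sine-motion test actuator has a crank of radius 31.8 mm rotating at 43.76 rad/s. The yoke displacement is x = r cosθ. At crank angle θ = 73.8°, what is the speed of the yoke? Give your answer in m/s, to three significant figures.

ω = 43.76 rad/s
x = r cosθ ⇒ ẋ = −rω sinθ.
|v| = rω|sinθ| = 0.0318·43.76·|sin 73.8°| = 1.3363 m/s.

1.34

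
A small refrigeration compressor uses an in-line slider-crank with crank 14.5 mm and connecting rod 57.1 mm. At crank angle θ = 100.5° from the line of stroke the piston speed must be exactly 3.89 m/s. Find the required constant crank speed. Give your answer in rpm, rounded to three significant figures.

For an in-line slider-crank, |v_piston| = rω|sinθ|·[1 + r cosθ/√(L² − r² sin²θ)].
With r = 0.0145 m, L = 0.0571 m, θ = 100.5°: the bracketed kinematic factor |dx/dθ| = 0.013576 m.
ω = v/|dx/dθ| = 3.89/0.013576 = 286.54 rad/s.
N = 60ω/(2π) = 2736.2 rpm.

2740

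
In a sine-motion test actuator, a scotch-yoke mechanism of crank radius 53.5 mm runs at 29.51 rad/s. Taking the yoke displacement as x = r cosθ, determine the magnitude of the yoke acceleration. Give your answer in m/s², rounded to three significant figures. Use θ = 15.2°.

ω = 29.51 rad/s
x = r cosθ ⇒ ẍ = −rω² cosθ (ω constant).
|a| = rω²|cosθ| = 0.0535·(29.51)²·|cos 15.2°| = 44.96 m/s².

45.0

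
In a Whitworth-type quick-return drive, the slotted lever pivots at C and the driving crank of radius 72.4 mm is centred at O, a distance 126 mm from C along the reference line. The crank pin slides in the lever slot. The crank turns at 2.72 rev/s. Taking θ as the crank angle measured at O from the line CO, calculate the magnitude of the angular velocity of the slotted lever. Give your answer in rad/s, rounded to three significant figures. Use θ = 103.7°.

3.14

ω = 17.09 rad/s (from 2.72 rev/s).
Crank pin A relative to C: A = (d + r cosθ, r sinθ); lever angle φ = atan2(r sinθ, d + r cosθ).
Differentiating tanφ: φ̇ = rω(d cosθ + r)/(d² + r² + 2dr cosθ).
d² + r² + 2dr cosθ = |CA|² = 0.0167967 m²;  d cosθ + r = +0.042558 m.
|ω_lever| = |0.0724·17.09·+0.042558| / 0.0167967 = 3.1351 rad/s.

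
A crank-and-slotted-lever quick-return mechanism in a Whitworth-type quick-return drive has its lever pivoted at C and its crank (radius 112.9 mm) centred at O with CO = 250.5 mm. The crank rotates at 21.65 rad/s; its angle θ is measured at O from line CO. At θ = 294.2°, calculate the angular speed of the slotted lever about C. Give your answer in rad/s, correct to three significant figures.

5.34

ω = 21.65 rad/s
Crank pin A relative to C: A = (d + r cosθ, r sinθ); lever angle φ = atan2(r sinθ, d + r cosθ).
Differentiating tanφ: φ̇ = rω(d cosθ + r)/(d² + r² + 2dr cosθ).
d² + r² + 2dr cosθ = |CA|² = 0.0986831 m²;  d cosθ + r = +0.21559 m.
|ω_lever| = |0.1129·21.65·+0.21559| / 0.0986831 = 5.3399 rad/s.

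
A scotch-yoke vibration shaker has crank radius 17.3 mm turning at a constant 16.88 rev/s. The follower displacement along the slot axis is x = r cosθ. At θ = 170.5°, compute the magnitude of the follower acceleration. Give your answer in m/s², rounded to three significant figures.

192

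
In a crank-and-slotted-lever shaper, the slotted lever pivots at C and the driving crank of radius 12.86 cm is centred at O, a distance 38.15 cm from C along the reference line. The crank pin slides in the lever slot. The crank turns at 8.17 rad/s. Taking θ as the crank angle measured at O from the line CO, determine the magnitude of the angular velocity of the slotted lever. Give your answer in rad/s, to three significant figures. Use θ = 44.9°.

1.81

ω = 8.17 rad/s
Crank pin A relative to C: A = (d + r cosθ, r sinθ); lever angle φ = atan2(r sinθ, d + r cosθ).
Differentiating tanφ: φ̇ = rω(d cosθ + r)/(d² + r² + 2dr cosθ).
d² + r² + 2dr cosθ = |CA|² = 0.231584 m²;  d cosθ + r = +0.39883 m.
|ω_lever| = |0.1286·8.17·+0.39883| / 0.231584 = 1.8094 rad/s.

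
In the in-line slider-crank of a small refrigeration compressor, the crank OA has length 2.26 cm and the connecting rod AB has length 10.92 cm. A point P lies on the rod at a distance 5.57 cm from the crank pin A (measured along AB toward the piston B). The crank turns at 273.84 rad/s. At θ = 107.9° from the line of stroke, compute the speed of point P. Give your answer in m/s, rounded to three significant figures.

ω = 273.8 rad/s.  Crank-pin speed |V_A| = rω = 6.1888 m/s, perpendicular to OA.
Rod angle: sinφ = −(r/L) sinθ ⇒ φ = -11.358°; ω_rod = −rω cosθ/√(L²−r²sin²θ) = +17.767 rad/s.
V_P = V_A + ω_rod × AP, with AP = 0.0557 m along the rod.
Components: V_Px = −rω sinθ − a·ω_rod·sinφ = -5.6943 m/s;  V_Py = rω cosθ + a·ω_rod·cosφ = -0.93192 m/s.
|V_P| = √(V_Px² + V_Py²) = 5.7701 m/s.

5.77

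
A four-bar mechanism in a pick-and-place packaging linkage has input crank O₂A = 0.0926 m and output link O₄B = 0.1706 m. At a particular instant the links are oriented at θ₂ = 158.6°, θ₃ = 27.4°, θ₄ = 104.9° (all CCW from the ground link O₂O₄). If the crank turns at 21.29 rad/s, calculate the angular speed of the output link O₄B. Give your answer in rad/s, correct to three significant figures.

ω₂ = 21.29 rad/s
Differentiating the loop-closure r₂e^{iθ₂}+r₃e^{iθ₃}=r₁+r₄e^{iθ₄} gives r₂ω₂e^{iθ₂}+r₃ω₃e^{iθ₃}=r₄ω₄e^{iθ₄}.
Eliminating the other unknown: ω₄ = r₂ω₂ sin(θ₂−θ₃) / [r₄ sin(θ₄−θ₃)].
Numerator sine = +0.75241; denominator sine = +0.97630.
Result = 0.0926·21.29·(+0.75241) / (0.1706·(+0.97630)) = +8.906 rad/s; magnitude 8.906 rad/s.

8.91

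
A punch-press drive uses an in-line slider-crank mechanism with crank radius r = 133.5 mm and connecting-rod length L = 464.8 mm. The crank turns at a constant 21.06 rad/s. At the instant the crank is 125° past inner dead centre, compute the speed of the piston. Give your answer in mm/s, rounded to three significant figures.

1910

ω = 21.06 rad/s
For an in-line slider-crank, x = r cosθ + √(L² − r² sin²θ), so v = −rω sinθ·[1 + r cosθ/√(L² − r² sin²θ)].
With r = 0.1335 m, L = 0.4648 m, θ = 125°: √(L² − r² sin²θ) = 0.45175 m.
v = −0.1335·21.06·0.81915·[1 + 0.1335·-0.57358/0.45175] = -1.9127 m/s.
|v| = 1.9127 m/s = 1912.7 mm/s.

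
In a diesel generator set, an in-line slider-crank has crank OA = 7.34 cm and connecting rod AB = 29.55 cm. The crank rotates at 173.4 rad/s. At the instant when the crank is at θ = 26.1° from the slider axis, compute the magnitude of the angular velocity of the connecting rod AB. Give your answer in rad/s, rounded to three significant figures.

38.9

ω = 173.4 rad/s
The rod makes angle φ with the slider axis where L sinφ = r sinθ; differentiating, L cosφ·φ̇ = r ω cosθ.
L cosφ = √(L² − r² sin²θ) = 0.29373 m.
|ω_rod| = r ω |cosθ| / √(L² − r² sin²θ) = 0.0734·173.4·0.89803/0.29373 = 38.912 rad/s.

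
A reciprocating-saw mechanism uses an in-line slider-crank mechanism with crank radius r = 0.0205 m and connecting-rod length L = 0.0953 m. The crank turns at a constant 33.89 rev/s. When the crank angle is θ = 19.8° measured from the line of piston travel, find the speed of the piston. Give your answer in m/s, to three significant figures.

ω = 2π·33.9 = 212.9 rad/s
For an in-line slider-crank, x = r cosθ + √(L² − r² sin²θ), so v = −rω sinθ·[1 + r cosθ/√(L² − r² sin²θ)].
With r = 0.0205 m, L = 0.0953 m, θ = 19.8°: √(L² − r² sin²θ) = 0.095047 m.
v = −0.0205·212.9·0.33874·[1 + 0.0205·0.94088/0.095047] = -1.7787 m/s.
|v| = 1.7787 m/s.

1.78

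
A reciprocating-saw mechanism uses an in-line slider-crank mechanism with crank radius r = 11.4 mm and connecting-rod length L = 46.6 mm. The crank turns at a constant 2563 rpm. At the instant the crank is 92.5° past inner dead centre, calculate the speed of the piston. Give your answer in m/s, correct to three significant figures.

ω = 2π·2563/60 = 268.4 rad/s
For an in-line slider-crank, x = r cosθ + √(L² − r² sin²θ), so v = −rω sinθ·[1 + r cosθ/√(L² − r² sin²θ)].
With r = 0.0114 m, L = 0.0466 m, θ = 92.5°: √(L² − r² sin²θ) = 0.045187 m.
v = −0.0114·268.4·0.99905·[1 + 0.0114·-0.04362/0.045187] = -3.0232 m/s.
|v| = 3.0232 m/s.

3.02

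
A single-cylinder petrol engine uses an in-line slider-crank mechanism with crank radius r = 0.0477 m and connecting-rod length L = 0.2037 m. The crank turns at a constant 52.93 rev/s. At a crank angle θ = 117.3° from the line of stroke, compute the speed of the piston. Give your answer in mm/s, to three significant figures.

ω = 2π·52.9 = 332.6 rad/s
For an in-line slider-crank, x = r cosθ + √(L² − r² sin²θ), so v = −rω sinθ·[1 + r cosθ/√(L² − r² sin²θ)].
With r = 0.0477 m, L = 0.2037 m, θ = 117.3°: √(L² − r² sin²θ) = 0.19924 m.
v = −0.0477·332.6·0.88862·[1 + 0.0477·-0.45865/0.19924] = -12.549 m/s.
|v| = 12.549 m/s = 12549 mm/s.

12500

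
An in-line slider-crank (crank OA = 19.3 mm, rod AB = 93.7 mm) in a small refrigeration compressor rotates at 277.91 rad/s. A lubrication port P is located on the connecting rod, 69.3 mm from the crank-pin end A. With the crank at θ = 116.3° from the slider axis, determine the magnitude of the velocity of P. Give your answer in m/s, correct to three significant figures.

ω = 277.9 rad/s.  Crank-pin speed |V_A| = rω = 5.3637 m/s, perpendicular to OA.
Rod angle: sinφ = −(r/L) sinθ ⇒ φ = -10.641°; ω_rod = −rω cosθ/√(L²−r²sin²θ) = +25.806 rad/s.
V_P = V_A + ω_rod × AP, with AP = 0.0693 m along the rod.
Components: V_Px = −rω sinθ − a·ω_rod·sinφ = -4.4782 m/s;  V_Py = rω cosθ + a·ω_rod·cosφ = -0.61885 m/s.
|V_P| = √(V_Px² + V_Py²) = 4.5208 m/s.

4.52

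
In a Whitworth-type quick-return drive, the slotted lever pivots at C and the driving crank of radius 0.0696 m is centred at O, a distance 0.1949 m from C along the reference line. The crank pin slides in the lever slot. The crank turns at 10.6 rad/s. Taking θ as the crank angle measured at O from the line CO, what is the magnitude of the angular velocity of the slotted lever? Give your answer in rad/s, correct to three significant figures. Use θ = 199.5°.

4.88

ω = 10.6 rad/s
Crank pin A relative to C: A = (d + r cosθ, r sinθ); lever angle φ = atan2(r sinθ, d + r cosθ).
Differentiating tanφ: φ̇ = rω(d cosθ + r)/(d² + r² + 2dr cosθ).
d² + r² + 2dr cosθ = |CA|² = 0.0172562 m²;  d cosθ + r = -0.11412 m.
|ω_lever| = |0.0696·10.6·-0.11412| / 0.0172562 = 4.879 rad/s.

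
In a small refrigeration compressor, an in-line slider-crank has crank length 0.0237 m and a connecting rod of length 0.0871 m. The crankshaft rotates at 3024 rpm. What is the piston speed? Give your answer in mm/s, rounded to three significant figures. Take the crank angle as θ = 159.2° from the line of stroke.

ω = 2π·3024/60 = 316.7 rad/s
For an in-line slider-crank, x = r cosθ + √(L² − r² sin²θ), so v = −rω sinθ·[1 + r cosθ/√(L² − r² sin²θ)].
With r = 0.0237 m, L = 0.0871 m, θ = 159.2°: √(L² − r² sin²θ) = 0.086692 m.
v = −0.0237·316.7·0.35511·[1 + 0.0237·-0.93483/0.086692] = -1.984 m/s.
|v| = 1.984 m/s = 1984 mm/s.

1980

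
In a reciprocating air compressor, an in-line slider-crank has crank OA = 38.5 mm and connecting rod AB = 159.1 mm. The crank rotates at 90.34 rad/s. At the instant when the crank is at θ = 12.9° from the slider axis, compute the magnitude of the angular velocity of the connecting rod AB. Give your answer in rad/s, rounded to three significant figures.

ω = 90.34 rad/s
The rod makes angle φ with the slider axis where L sinφ = r sinθ; differentiating, L cosφ·φ̇ = r ω cosθ.
L cosφ = √(L² − r² sin²θ) = 0.15887 m.
|ω_rod| = r ω |cosθ| / √(L² − r² sin²θ) = 0.0385·90.34·0.97476/0.15887 = 21.34 rad/s.

21.3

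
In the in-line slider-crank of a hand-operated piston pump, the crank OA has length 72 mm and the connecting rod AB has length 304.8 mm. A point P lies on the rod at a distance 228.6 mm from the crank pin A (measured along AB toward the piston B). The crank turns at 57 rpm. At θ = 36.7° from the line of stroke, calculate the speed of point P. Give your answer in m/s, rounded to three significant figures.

0.306

ω = 5.969 rad/s.  Crank-pin speed |V_A| = rω = 0.42977 m/s, perpendicular to OA.
Rod angle: sinφ = −(r/L) sinθ ⇒ φ = -8.116°; ω_rod = −rω cosθ/√(L²−r²sin²θ) = -1.1419 rad/s.
V_P = V_A + ω_rod × AP, with AP = 0.2286 m along the rod.
Components: V_Px = −rω sinθ − a·ω_rod·sinφ = -0.29369 m/s;  V_Py = rω cosθ + a·ω_rod·cosφ = +0.086145 m/s.
|V_P| = √(V_Px² + V_Py²) = 0.30607 m/s.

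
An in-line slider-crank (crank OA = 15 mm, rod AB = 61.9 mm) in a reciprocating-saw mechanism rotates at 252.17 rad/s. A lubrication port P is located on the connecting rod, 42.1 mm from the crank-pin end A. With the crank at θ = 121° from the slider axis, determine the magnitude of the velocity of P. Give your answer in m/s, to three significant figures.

ω = 252.2 rad/s.  Crank-pin speed |V_A| = rω = 3.7825 m/s, perpendicular to OA.
Rod angle: sinφ = −(r/L) sinθ ⇒ φ = -11.988°; ω_rod = −rω cosθ/√(L²−r²sin²θ) = +32.174 rad/s.
V_P = V_A + ω_rod × AP, with AP = 0.0421 m along the rod.
Components: V_Px = −rω sinθ − a·ω_rod·sinφ = -2.9609 m/s;  V_Py = rω cosθ + a·ω_rod·cosφ = -0.62316 m/s.
|V_P| = √(V_Px² + V_Py²) = 3.0258 m/s.

3.03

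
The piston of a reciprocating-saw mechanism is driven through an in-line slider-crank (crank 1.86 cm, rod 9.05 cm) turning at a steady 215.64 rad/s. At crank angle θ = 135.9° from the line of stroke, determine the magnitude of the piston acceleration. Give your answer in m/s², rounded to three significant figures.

614

ω = 215.6 rad/s
x(θ) = r cosθ + √(L² − r² sin²θ); with ω constant, a = ω²·d²x/dθ².
d²x/dθ² = −r cosθ − r²(cos2θ)/√u − r⁴ sin²2θ/(4u^{3/2}),  u = L² − r² sin²θ = 0.0080227 m².
Substituting r = 0.0186 m, L = 0.0905 m, θ = 135.9°: d²x/dθ² = +0.013194 m.
a = ω²·d²x/dθ² = (215.6)²·(+0.013194) = +613.54 m/s²;  |a| = 613.54 m/s².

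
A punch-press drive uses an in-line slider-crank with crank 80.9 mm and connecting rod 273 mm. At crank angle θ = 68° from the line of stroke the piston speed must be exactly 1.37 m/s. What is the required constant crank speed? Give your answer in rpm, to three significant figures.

For an in-line slider-crank, |v_piston| = rω|sinθ|·[1 + r cosθ/√(L² − r² sin²θ)].
With r = 0.0809 m, L = 0.273 m, θ = 68°: the bracketed kinematic factor |dx/dθ| = 0.083669 m.
ω = v/|dx/dθ| = 1.37/0.083669 = 16.374 rad/s.
N = 60ω/(2π) = 156.36 rpm.

156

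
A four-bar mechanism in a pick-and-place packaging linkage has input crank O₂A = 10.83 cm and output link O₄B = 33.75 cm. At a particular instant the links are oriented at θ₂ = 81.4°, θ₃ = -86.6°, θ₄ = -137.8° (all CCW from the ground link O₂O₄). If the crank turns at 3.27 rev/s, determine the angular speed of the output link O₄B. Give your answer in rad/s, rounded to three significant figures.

1.76

ω₂ = 20.55 rad/s (from 3.27 rev/s).
Differentiating the loop-closure r₂e^{iθ₂}+r₃e^{iθ₃}=r₁+r₄e^{iθ₄} gives r₂ω₂e^{iθ₂}+r₃ω₃e^{iθ₃}=r₄ω₄e^{iθ₄}.
Eliminating the other unknown: ω₄ = r₂ω₂ sin(θ₂−θ₃) / [r₄ sin(θ₄−θ₃)].
Numerator sine = +0.20791; denominator sine = -0.77934.
Result = 0.1083·20.55·(+0.20791) / (0.3375·(-0.77934)) = -1.7589 rad/s; magnitude 1.7589 rad/s.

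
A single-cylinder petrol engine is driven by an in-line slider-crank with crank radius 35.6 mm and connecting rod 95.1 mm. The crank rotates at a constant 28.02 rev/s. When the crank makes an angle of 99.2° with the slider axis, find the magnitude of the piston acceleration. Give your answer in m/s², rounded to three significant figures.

596

ω = 2π·28 = 176.1 rad/s
x(θ) = r cosθ + √(L² − r² sin²θ); with ω constant, a = ω²·d²x/dθ².
d²x/dθ² = −r cosθ − r²(cos2θ)/√u − r⁴ sin²2θ/(4u^{3/2}),  u = L² − r² sin²θ = 0.00780905 m².
Substituting r = 0.0356 m, L = 0.0951 m, θ = 99.2°: d²x/dθ² = +0.019242 m.
a = ω²·d²x/dθ² = (176.1)²·(+0.019242) = +596.42 m/s²;  |a| = 596.42 m/s².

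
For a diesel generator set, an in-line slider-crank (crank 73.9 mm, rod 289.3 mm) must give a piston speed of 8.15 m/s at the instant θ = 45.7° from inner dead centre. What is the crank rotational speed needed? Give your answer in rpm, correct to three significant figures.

1250

For an in-line slider-crank, |v_piston| = rω|sinθ|·[1 + r cosθ/√(L² − r² sin²θ)].
With r = 0.0739 m, L = 0.2893 m, θ = 45.7°: the bracketed kinematic factor |dx/dθ| = 0.062487 m.
ω = v/|dx/dθ| = 8.15/0.062487 = 130.43 rad/s.
N = 60ω/(2π) = 1245.5 rpm.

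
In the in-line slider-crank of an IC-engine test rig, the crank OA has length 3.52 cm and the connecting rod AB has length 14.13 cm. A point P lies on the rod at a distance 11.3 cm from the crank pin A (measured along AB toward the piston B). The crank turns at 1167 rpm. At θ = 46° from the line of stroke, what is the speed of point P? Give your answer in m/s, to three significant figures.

3.58

ω = 122.2 rad/s.  Crank-pin speed |V_A| = rω = 4.3017 m/s, perpendicular to OA.
Rod angle: sinφ = −(r/L) sinθ ⇒ φ = -10.323°; ω_rod = −rω cosθ/√(L²−r²sin²θ) = -21.496 rad/s.
V_P = V_A + ω_rod × AP, with AP = 0.113 m along the rod.
Components: V_Px = −rω sinθ − a·ω_rod·sinφ = -3.5297 m/s;  V_Py = rω cosθ + a·ω_rod·cosφ = +0.59849 m/s.
|V_P| = √(V_Px² + V_Py²) = 3.5801 m/s.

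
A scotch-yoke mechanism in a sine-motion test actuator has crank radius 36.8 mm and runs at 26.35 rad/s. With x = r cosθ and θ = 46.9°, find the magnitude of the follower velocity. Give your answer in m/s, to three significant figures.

ω = 26.35 rad/s
x = r cosθ ⇒ ẋ = −rω sinθ.
|v| = rω|sinθ| = 0.0368·26.35·|sin 46.9°| = 0.70802 m/s.

0.708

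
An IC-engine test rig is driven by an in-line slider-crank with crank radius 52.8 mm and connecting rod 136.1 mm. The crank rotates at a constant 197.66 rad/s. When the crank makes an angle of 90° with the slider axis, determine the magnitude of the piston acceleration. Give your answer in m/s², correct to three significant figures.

ω = 197.7 rad/s
x(θ) = r cosθ + √(L² − r² sin²θ); with ω constant, a = ω²·d²x/dθ².
d²x/dθ² = −r cosθ − r²(cos2θ)/√u − r⁴ sin²2θ/(4u^{3/2}),  u = L² − r² sin²θ = 0.0157354 m².
Substituting r = 0.0528 m, L = 0.1361 m, θ = 90°: d²x/dθ² = +0.022224 m.
a = ω²·d²x/dθ² = (197.7)²·(+0.022224) = +868.29 m/s²;  |a| = 868.29 m/s².

868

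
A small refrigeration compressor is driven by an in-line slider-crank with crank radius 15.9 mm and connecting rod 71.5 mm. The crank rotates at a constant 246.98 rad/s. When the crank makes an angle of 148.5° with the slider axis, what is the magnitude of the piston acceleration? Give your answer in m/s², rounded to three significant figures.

726

ω = 247 rad/s
x(θ) = r cosθ + √(L² − r² sin²θ); with ω constant, a = ω²·d²x/dθ².
d²x/dθ² = −r cosθ − r²(cos2θ)/√u − r⁴ sin²2θ/(4u^{3/2}),  u = L² − r² sin²θ = 0.00504323 m².
Substituting r = 0.0159 m, L = 0.0715 m, θ = 148.5°: d²x/dθ² = +0.011905 m.
a = ω²·d²x/dθ² = (247)²·(+0.011905) = +726.22 m/s²;  |a| = 726.22 m/s².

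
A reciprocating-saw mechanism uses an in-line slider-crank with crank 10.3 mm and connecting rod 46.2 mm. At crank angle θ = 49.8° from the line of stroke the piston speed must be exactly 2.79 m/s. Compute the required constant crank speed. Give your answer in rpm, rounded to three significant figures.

2960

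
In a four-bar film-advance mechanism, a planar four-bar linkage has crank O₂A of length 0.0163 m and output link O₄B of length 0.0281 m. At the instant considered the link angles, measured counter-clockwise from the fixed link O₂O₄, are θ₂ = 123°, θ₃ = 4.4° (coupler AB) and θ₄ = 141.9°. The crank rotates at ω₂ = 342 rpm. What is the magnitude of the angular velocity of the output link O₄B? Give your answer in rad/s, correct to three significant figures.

27.0

ω₂ = 35.81 rad/s (from 342 rpm).
Differentiating the loop-closure r₂e^{iθ₂}+r₃e^{iθ₃}=r₁+r₄e^{iθ₄} gives r₂ω₂e^{iθ₂}+r₃ω₃e^{iθ₃}=r₄ω₄e^{iθ₄}.
Eliminating the other unknown: ω₄ = r₂ω₂ sin(θ₂−θ₃) / [r₄ sin(θ₄−θ₃)].
Numerator sine = +0.87798; denominator sine = +0.67559.
Result = 0.0163·35.81·(+0.87798) / (0.0281·(+0.67559)) = +26.998 rad/s; magnitude 26.998 rad/s.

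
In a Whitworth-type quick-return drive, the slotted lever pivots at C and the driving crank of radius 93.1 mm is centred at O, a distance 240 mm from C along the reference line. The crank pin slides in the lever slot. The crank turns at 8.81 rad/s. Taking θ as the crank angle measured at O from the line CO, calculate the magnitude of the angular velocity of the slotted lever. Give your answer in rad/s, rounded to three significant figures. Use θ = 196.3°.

4.82

ω = 8.81 rad/s
Crank pin A relative to C: A = (d + r cosθ, r sinθ); lever angle φ = atan2(r sinθ, d + r cosθ).
Differentiating tanφ: φ̇ = rω(d cosθ + r)/(d² + r² + 2dr cosθ).
d² + r² + 2dr cosθ = |CA|² = 0.0233758 m²;  d cosθ + r = -0.13725 m.
|ω_lever| = |0.0931·8.81·-0.13725| / 0.0233758 = 4.8159 rad/s.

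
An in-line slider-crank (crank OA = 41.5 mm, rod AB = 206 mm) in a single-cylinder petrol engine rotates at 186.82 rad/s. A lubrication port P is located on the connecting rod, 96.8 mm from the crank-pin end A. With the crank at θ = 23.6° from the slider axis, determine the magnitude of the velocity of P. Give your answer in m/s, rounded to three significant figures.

5.06

ω = 186.8 rad/s.  Crank-pin speed |V_A| = rω = 7.753 m/s, perpendicular to OA.
Rod angle: sinφ = −(r/L) sinθ ⇒ φ = -4.626°; ω_rod = −rω cosθ/√(L²−r²sin²θ) = -34.601 rad/s.
V_P = V_A + ω_rod × AP, with AP = 0.0968 m along the rod.
Components: V_Px = −rω sinθ − a·ω_rod·sinφ = -3.3741 m/s;  V_Py = rω cosθ + a·ω_rod·cosφ = +3.7661 m/s.
|V_P| = √(V_Px² + V_Py²) = 5.0565 m/s.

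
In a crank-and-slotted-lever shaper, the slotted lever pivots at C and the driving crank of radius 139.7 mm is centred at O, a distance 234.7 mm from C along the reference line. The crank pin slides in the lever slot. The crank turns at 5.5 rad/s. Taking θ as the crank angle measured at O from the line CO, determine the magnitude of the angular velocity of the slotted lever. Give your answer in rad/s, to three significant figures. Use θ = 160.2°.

4.83

ω = 5.5 rad/s
Crank pin A relative to C: A = (d + r cosθ, r sinθ); lever angle φ = atan2(r sinθ, d + r cosθ).
Differentiating tanφ: φ̇ = rω(d cosθ + r)/(d² + r² + 2dr cosθ).
d² + r² + 2dr cosθ = |CA|² = 0.0129018 m²;  d cosθ + r = -0.081125 m.
|ω_lever| = |0.1397·5.5·-0.081125| / 0.0129018 = 4.8313 rad/s.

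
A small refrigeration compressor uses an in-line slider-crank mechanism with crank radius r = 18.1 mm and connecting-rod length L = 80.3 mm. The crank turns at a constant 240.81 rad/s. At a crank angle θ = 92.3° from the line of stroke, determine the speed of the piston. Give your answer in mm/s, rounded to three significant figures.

ω = 240.8 rad/s
For an in-line slider-crank, x = r cosθ + √(L² − r² sin²θ), so v = −rω sinθ·[1 + r cosθ/√(L² − r² sin²θ)].
With r = 0.0181 m, L = 0.0803 m, θ = 92.3°: √(L² − r² sin²θ) = 0.078237 m.
v = −0.0181·240.8·0.99919·[1 + 0.0181·-0.04013/0.078237] = -4.3147 m/s.
|v| = 4.3147 m/s = 4314.7 mm/s.

4310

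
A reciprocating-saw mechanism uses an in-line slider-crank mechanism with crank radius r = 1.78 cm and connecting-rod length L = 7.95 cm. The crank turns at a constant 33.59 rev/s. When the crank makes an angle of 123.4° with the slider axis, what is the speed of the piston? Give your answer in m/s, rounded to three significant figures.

2.74

ω = 2π·33.6 = 211.1 rad/s
For an in-line slider-crank, x = r cosθ + √(L² − r² sin²θ), so v = −rω sinθ·[1 + r cosθ/√(L² − r² sin²θ)].
With r = 0.0178 m, L = 0.0795 m, θ = 123.4°: √(L² − r² sin²θ) = 0.078099 m.
v = −0.0178·211.1·0.83485·[1 + 0.0178·-0.55048/0.078099] = -2.7428 m/s.
|v| = 2.7428 m/s.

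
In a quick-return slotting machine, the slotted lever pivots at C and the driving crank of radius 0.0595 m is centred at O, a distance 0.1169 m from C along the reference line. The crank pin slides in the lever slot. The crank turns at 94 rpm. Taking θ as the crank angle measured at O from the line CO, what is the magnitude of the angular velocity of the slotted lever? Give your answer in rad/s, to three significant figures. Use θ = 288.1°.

ω = 9.844 rad/s (from 94 rpm).
Crank pin A relative to C: A = (d + r cosθ, r sinθ); lever angle φ = atan2(r sinθ, d + r cosθ).
Differentiating tanφ: φ̇ = rω(d cosθ + r)/(d² + r² + 2dr cosθ).
d² + r² + 2dr cosθ = |CA|² = 0.0215277 m²;  d cosθ + r = +0.095818 m.
|ω_lever| = |0.0595·9.844·+0.095818| / 0.0215277 = 2.6069 rad/s.

2.61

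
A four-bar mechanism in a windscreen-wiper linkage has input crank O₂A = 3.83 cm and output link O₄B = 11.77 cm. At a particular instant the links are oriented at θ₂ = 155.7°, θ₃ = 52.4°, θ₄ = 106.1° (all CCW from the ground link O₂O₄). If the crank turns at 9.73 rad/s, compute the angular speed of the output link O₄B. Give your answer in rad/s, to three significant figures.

ω₂ = 9.73 rad/s
Differentiating the loop-closure r₂e^{iθ₂}+r₃e^{iθ₃}=r₁+r₄e^{iθ₄} gives r₂ω₂e^{iθ₂}+r₃ω₃e^{iθ₃}=r₄ω₄e^{iθ₄}.
Eliminating the other unknown: ω₄ = r₂ω₂ sin(θ₂−θ₃) / [r₄ sin(θ₄−θ₃)].
Numerator sine = +0.97318; denominator sine = +0.80593.
Result = 0.0383·9.73·(+0.97318) / (0.1177·(+0.80593)) = +3.8232 rad/s; magnitude 3.8232 rad/s.

3.82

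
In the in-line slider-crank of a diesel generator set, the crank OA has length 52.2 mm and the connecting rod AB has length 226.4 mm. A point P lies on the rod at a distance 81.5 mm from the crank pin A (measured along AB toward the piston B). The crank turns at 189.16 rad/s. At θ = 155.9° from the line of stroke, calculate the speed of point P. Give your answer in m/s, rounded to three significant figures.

ω = 189.2 rad/s.  Crank-pin speed |V_A| = rω = 9.8742 m/s, perpendicular to OA.
Rod angle: sinφ = −(r/L) sinθ ⇒ φ = -5.402°; ω_rod = −rω cosθ/√(L²−r²sin²θ) = +39.99 rad/s.
V_P = V_A + ω_rod × AP, with AP = 0.0815 m along the rod.
Components: V_Px = −rω sinθ − a·ω_rod·sinφ = -3.7251 m/s;  V_Py = rω cosθ + a·ω_rod·cosφ = -5.7688 m/s.
|V_P| = √(V_Px² + V_Py²) = 6.8669 m/s.

6.87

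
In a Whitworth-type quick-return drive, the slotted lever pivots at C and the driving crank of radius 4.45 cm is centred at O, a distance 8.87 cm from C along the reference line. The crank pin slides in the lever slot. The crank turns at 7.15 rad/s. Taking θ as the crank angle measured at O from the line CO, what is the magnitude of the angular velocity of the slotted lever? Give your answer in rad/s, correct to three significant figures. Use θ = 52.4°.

ω = 7.15 rad/s
Crank pin A relative to C: A = (d + r cosθ, r sinθ); lever angle φ = atan2(r sinθ, d + r cosθ).
Differentiating tanφ: φ̇ = rω(d cosθ + r)/(d² + r² + 2dr cosθ).
d² + r² + 2dr cosθ = |CA|² = 0.0146646 m²;  d cosθ + r = +0.09862 m.
|ω_lever| = |0.0445·7.15·+0.09862| / 0.0146646 = 2.1397 rad/s.

2.14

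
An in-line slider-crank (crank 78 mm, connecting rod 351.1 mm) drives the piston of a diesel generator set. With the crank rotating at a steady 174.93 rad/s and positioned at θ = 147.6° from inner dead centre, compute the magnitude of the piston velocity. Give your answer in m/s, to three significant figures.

5.93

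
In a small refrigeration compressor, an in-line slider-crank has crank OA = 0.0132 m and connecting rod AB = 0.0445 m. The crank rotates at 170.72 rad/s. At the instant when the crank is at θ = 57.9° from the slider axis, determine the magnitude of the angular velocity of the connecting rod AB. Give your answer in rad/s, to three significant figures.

ω = 170.7 rad/s
The rod makes angle φ with the slider axis where L sinφ = r sinθ; differentiating, L cosφ·φ̇ = r ω cosθ.
L cosφ = √(L² − r² sin²θ) = 0.043072 m.
|ω_rod| = r ω |cosθ| / √(L² − r² sin²θ) = 0.0132·170.7·0.53140/0.043072 = 27.802 rad/s.

27.8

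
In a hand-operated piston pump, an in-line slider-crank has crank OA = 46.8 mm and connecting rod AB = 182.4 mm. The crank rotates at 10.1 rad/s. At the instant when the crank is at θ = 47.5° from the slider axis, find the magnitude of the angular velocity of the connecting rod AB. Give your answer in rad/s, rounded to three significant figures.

1.78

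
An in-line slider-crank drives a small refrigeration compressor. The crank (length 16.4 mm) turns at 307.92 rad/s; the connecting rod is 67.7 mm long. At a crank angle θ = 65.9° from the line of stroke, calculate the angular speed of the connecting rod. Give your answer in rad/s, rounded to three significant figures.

31.2

ω = 307.9 rad/s
The rod makes angle φ with the slider axis where L sinφ = r sinθ; differentiating, L cosφ·φ̇ = r ω cosθ.
L cosφ = √(L² − r² sin²θ) = 0.066024 m.
|ω_rod| = r ω |cosθ| / √(L² − r² sin²θ) = 0.0164·307.9·0.40833/0.066024 = 31.231 rad/s.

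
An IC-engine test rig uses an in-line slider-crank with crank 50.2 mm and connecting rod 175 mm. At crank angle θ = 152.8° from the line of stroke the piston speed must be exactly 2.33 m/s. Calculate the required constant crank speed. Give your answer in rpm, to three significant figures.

For an in-line slider-crank, |v_piston| = rω|sinθ|·[1 + r cosθ/√(L² − r² sin²θ)].
With r = 0.0502 m, L = 0.175 m, θ = 152.8°: the bracketed kinematic factor |dx/dθ| = 0.017041 m.
ω = v/|dx/dθ| = 2.33/0.017041 = 136.73 rad/s.
N = 60ω/(2π) = 1305.7 rpm.

1310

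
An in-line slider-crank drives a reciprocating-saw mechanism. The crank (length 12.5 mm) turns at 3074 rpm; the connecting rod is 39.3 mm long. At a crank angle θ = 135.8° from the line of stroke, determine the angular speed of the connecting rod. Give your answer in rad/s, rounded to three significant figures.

75.3

ω = 321.9 rad/s (converted from 3074 rpm).
The rod makes angle φ with the slider axis where L sinφ = r sinθ; differentiating, L cosφ·φ̇ = r ω cosθ.
L cosφ = √(L² − r² sin²θ) = 0.038322 m.
|ω_rod| = r ω |cosθ| / √(L² − r² sin²θ) = 0.0125·321.9·0.71691/0.038322 = 75.277 rad/s.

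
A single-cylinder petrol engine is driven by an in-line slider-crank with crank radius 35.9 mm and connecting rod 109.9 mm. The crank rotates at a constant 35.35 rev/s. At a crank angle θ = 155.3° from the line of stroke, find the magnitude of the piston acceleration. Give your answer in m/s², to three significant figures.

1220

ω = 2π·35.4 = 222.1 rad/s
x(θ) = r cosθ + √(L² − r² sin²θ); with ω constant, a = ω²·d²x/dθ².
d²x/dθ² = −r cosθ − r²(cos2θ)/√u − r⁴ sin²2θ/(4u^{3/2}),  u = L² − r² sin²θ = 0.011853 m².
Substituting r = 0.0359 m, L = 0.1099 m, θ = 155.3°: d²x/dθ² = +0.024726 m.
a = ω²·d²x/dθ² = (222.1)²·(+0.024726) = +1219.8 m/s²;  |a| = 1219.8 m/s².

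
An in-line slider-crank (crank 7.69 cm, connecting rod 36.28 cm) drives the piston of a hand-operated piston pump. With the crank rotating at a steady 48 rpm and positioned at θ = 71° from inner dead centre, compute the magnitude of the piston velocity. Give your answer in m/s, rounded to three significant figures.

ω = 2π·48/60 = 5.027 rad/s
For an in-line slider-crank, x = r cosθ + √(L² − r² sin²θ), so v = −rω sinθ·[1 + r cosθ/√(L² − r² sin²θ)].
With r = 0.0769 m, L = 0.3628 m, θ = 71°: √(L² − r² sin²θ) = 0.35544 m.
v = −0.0769·5.027·0.94552·[1 + 0.0769·0.32557/0.35544] = -0.39123 m/s.
|v| = 0.39123 m/s.

0.391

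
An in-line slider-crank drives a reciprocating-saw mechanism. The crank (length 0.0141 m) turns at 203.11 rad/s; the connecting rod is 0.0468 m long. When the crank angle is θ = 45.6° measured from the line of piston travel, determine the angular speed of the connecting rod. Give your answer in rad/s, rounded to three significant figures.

ω = 203.1 rad/s
The rod makes angle φ with the slider axis where L sinφ = r sinθ; differentiating, L cosφ·φ̇ = r ω cosθ.
L cosφ = √(L² − r² sin²θ) = 0.045703 m.
|ω_rod| = r ω |cosθ| / √(L² − r² sin²θ) = 0.0141·203.1·0.69966/0.045703 = 43.843 rad/s.

43.8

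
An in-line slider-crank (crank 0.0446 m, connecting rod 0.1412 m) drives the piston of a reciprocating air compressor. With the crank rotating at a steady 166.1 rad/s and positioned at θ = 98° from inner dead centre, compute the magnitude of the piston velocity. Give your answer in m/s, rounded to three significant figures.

ω = 166.1 rad/s
For an in-line slider-crank, x = r cosθ + √(L² − r² sin²θ), so v = −rω sinθ·[1 + r cosθ/√(L² − r² sin²θ)].
With r = 0.0446 m, L = 0.1412 m, θ = 98°: √(L² − r² sin²θ) = 0.13411 m.
v = −0.0446·166.1·0.99027·[1 + 0.0446·-0.13917/0.13411] = -6.9964 m/s.
|v| = 6.9964 m/s.

7.00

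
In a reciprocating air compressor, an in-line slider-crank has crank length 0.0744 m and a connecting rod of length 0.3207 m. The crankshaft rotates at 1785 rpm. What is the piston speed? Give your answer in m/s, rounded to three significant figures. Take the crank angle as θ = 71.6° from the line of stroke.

14.2

ω = 2π·1785/60 = 186.9 rad/s
For an in-line slider-crank, x = r cosθ + √(L² − r² sin²θ), so v = −rω sinθ·[1 + r cosθ/√(L² − r² sin²θ)].
With r = 0.0744 m, L = 0.3207 m, θ = 71.6°: √(L² − r² sin²θ) = 0.31283 m.
v = −0.0744·186.9·0.94888·[1 + 0.0744·0.31565/0.31283] = -14.187 m/s.
|v| = 14.187 m/s.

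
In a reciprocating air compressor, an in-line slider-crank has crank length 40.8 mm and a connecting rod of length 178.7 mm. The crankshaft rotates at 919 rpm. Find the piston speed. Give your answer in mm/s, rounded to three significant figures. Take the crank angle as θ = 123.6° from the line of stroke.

ω = 2π·919/60 = 96.24 rad/s
For an in-line slider-crank, x = r cosθ + √(L² − r² sin²θ), so v = −rω sinθ·[1 + r cosθ/√(L² − r² sin²θ)].
With r = 0.0408 m, L = 0.1787 m, θ = 123.6°: √(L² − r² sin²θ) = 0.17544 m.
v = −0.0408·96.24·0.83292·[1 + 0.0408·-0.55339/0.17544] = -2.8496 m/s.
|v| = 2.8496 m/s = 2849.6 mm/s.

2850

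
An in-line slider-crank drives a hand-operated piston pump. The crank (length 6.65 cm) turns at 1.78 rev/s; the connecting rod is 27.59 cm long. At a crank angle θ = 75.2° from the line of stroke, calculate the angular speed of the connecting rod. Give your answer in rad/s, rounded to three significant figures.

0.708

ω = 11.18 rad/s (converted from 1.78 rev/s).
The rod makes angle φ with the slider axis where L sinφ = r sinθ; differentiating, L cosφ·φ̇ = r ω cosθ.
L cosφ = √(L² − r² sin²θ) = 0.2683 m.
|ω_rod| = r ω |cosθ| / √(L² − r² sin²θ) = 0.0665·11.18·0.25545/0.2683 = 0.7081 rad/s.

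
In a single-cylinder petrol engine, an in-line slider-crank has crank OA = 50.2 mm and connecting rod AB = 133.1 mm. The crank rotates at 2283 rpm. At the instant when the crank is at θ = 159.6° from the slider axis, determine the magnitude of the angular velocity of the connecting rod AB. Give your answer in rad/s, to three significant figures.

ω = 239.1 rad/s (converted from 2283 rpm).
The rod makes angle φ with the slider axis where L sinφ = r sinθ; differentiating, L cosφ·φ̇ = r ω cosθ.
L cosφ = √(L² − r² sin²θ) = 0.13194 m.
|ω_rod| = r ω |cosθ| / √(L² − r² sin²θ) = 0.0502·239.1·0.93728/0.13194 = 85.254 rad/s.

85.3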